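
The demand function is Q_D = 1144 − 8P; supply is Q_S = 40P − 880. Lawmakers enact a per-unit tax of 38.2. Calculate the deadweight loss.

In inverse form: demand P = 143 − 0.125Q, supply P = 22 + 0.025Q.
Competitive equilibrium: 143 − 0.125Q = 22 + 0.025Q → Q* = 806.6667, P* = 42.1667.
With the tax, the buyer price exceeds the seller price by 38.2: (143 − 0.125Q) − (22 + 0.025Q) = 38.2 → Q' = 552.
ΔQ = 806.6667 − 552 = 254.6667; the wedge equals the tax, 38.2.
DWL = ½ × 254.6667 × 38.2 = 4864.13.

4864.13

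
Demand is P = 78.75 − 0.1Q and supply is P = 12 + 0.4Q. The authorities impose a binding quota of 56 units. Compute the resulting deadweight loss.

1501.56

Competitive equilibrium: 78.75 − 0.1Q = 12 + 0.4Q → Q* = 133.5, P* = 65.4.
At Q = 56: demand price = 78.75 − 0.1·56 = 73.15; supply price = 12 + 0.4·56 = 34.4.
ΔQ = 133.5 − 56 = 77.5; wedge = 73.15 − 34.4 = 38.75.
Welfare loss = ½ × 77.5 × 38.75 = 1501.56.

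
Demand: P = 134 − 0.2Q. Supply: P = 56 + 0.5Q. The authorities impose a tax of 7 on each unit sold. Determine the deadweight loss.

Competitive equilibrium: 134 − 0.2Q = 56 + 0.5Q → Q* = 111.4286, P* = 111.7143.
With the tax, the buyer price exceeds the seller price by 7: (134 − 0.2Q) − (56 + 0.5Q) = 7 → Q' = 101.4286.
ΔQ = 111.4286 − 101.4286 = 10; the wedge equals the tax, 7.
Welfare loss = ½ × 10 × 7 = 35.

35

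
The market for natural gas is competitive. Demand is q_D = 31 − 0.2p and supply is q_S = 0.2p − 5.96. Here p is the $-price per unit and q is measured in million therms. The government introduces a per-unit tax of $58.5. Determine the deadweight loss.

In inverse form: demand p = 155 − 5q, supply p = 29.8 + 5q.
Competitive equilibrium: 155 − 5q = 29.8 + 5q → q* = 12.52, p* = 92.4.
With the tax, the buyer price exceeds the seller price by 58.5: (155 − 5q) − (29.8 + 5q) = 58.5 → q' = 6.67.
Δq = 12.52 − 6.67 = 5.85; the wedge equals the tax, 58.5.
Deadweight loss = ½ × 5.85 × 58.5 = $171.11 million.

$171.11 million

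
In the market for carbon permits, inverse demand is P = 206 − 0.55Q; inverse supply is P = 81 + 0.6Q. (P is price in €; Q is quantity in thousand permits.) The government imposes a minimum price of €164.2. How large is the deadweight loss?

€614.68 thousand

Competitive equilibrium: 206 − 0.55Q = 81 + 0.6Q → Q* = 108.6957, P* = 146.2174.
At the floor P = 164.2, quantity demanded = (206 − 164.2)/0.55 = 76.
Sellers' marginal cost at Q' = 76: 81 + 0.6·76 = 126.6.
ΔQ = 108.6957 − 76 = 32.6957; wedge = 164.2 − 126.6 = 37.6.
Welfare loss = ½ × 32.6957 × 37.6 = €614.68 thousand.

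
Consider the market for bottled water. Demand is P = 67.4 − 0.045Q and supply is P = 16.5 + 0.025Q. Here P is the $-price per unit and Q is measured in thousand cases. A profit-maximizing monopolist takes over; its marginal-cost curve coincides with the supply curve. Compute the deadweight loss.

Competitive equilibrium: 67.4 − 0.045Q = 16.5 + 0.025Q → Q* = 727.1429, P* = 34.6786.
Marginal revenue: MR = 67.4 − 0.09Q. Set MR = MC: 67.4 − 0.09Q = 16.5 + 0.025Q → Q_m = 442.6087.
Price P_m = 67.4 − 0.045·442.6087 = 47.4826; MC(Q_m) = 16.5 + 0.025·442.6087 = 27.5652.
Competitive Q* = 727.1429, so ΔQ = 284.5342; wedge = 47.4826 − 27.5652 = 19.9174.
Welfare loss = ½ × 284.5342 × 19.9174 = $2833.59 thousand.

$2833.59 thousand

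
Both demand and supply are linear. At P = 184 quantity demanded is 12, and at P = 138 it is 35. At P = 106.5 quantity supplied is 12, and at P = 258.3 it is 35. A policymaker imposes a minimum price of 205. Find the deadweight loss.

Demand slope = (138 − 184)/(35 − 12) = −2, so P = 208 − 2Q.
Supply slope = (258.3 − 106.5)/(35 − 12) = 6.6, so P = 27.3 + 6.6Q.
Competitive equilibrium: 208 − 2Q = 27.3 + 6.6Q → Q* = 21.01163, P* = 165.97674.
At the floor P = 205, quantity demanded = (208 − 205)/2 = 1.5.
Sellers' marginal cost at Q' = 1.5: 27.3 + 6.6·1.5 = 37.2.
ΔQ = 21.01163 − 1.5 = 19.51163; wedge = 205 − 37.2 = 167.8.
Welfare loss = ½ × 19.51163 × 167.8 = 1637.03.

1637.03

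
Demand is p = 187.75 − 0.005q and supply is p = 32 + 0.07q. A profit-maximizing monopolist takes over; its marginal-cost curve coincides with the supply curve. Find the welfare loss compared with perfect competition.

Competitive equilibrium: 187.75 − 0.005q = 32 + 0.07q → q* = 2076.6667, p* = 177.3667.
Marginal revenue: MR = 187.75 − 0.01q. Set MR = MC: 187.75 − 0.01q = 32 + 0.07q → q_m = 1946.875.
Price p_m = 187.75 − 0.005·1946.875 = 178.0156; MC(q_m) = 32 + 0.07·1946.875 = 168.2813.
Competitive q* = 2076.6667, so Δq = 129.7917; wedge = 178.0156 − 168.2813 = 9.7343.
DWL = ½ × 129.7917 × 9.7343 = 631.72.

631.72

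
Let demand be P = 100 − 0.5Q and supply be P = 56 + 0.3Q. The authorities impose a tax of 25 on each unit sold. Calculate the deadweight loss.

390.625

Competitive equilibrium: 100 − 0.5Q = 56 + 0.3Q → Q* = 55, P* = 72.5.
With the tax, the buyer price exceeds the seller price by 25: (100 − 0.5Q) − (56 + 0.3Q) = 25 → Q' = 23.75.
ΔQ = 55 − 23.75 = 31.25; the wedge equals the tax, 25.
The triangle = ½ × 31.25 × 25 = 390.625.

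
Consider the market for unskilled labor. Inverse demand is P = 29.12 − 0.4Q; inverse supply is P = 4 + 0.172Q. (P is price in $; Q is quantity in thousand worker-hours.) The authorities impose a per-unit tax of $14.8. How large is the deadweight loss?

$191.47 thousand

Competitive equilibrium: 29.12 − 0.4Q = 4 + 0.172Q → Q* = 43.9161, P* = 11.5536.
With the tax, the buyer price exceeds the seller price by 14.8: (29.12 − 0.4Q) − (4 + 0.172Q) = 14.8 → Q' = 18.042.
ΔQ = 43.9161 − 18.042 = 25.8741; the wedge equals the tax, 14.8.
The triangle = ½ × 25.8741 × 14.8 = $191.47 thousand.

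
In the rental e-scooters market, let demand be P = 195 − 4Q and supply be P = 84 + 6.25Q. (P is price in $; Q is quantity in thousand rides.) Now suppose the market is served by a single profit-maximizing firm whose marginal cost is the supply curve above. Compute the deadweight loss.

$47.36 thousand

Competitive equilibrium: 195 − 4Q = 84 + 6.25Q → Q* = 10.8293, P* = 151.6829.
Marginal revenue: MR = 195 − 8Q. Set MR = MC: 195 − 8Q = 84 + 6.25Q → Q_m = 7.7895.
Price P_m = 195 − 4·7.7895 = 163.842; MC(Q_m) = 84 + 6.25·7.7895 = 132.6844.
Competitive Q* = 10.8293, so ΔQ = 3.0398; wedge = 163.842 − 132.6844 = 31.1576.
Deadweight loss = ½ × 3.0398 × 31.1576 = $47.36 thousand.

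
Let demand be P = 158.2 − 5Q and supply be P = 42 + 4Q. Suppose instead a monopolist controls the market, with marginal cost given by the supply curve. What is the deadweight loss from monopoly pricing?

Competitive equilibrium: 158.2 − 5Q = 42 + 4Q → Q* = 12.9111, P* = 93.6444.
Marginal revenue: MR = 158.2 − 10Q. Set MR = MC: 158.2 − 10Q = 42 + 4Q → Q_m = 8.3.
Price P_m = 158.2 − 5·8.3 = 116.7; MC(Q_m) = 42 + 4·8.3 = 75.2.
Competitive Q* = 12.9111, so ΔQ = 4.6111; wedge = 116.7 − 75.2 = 41.5.
The triangle = ½ × 4.6111 × 41.5 = 95.68.

95.68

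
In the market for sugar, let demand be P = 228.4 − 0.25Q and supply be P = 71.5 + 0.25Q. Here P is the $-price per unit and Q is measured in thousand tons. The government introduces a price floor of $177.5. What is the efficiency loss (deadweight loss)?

Competitive equilibrium: 228.4 − 0.25Q = 71.5 + 0.25Q → Q* = 313.8, P* = 149.95.
At the floor P = 177.5, quantity demanded = (228.4 − 177.5)/0.25 = 203.6.
Sellers' marginal cost at Q' = 203.6: 71.5 + 0.25·203.6 = 122.4.
ΔQ = 313.8 − 203.6 = 110.2; wedge = 177.5 − 122.4 = 55.1.
Welfare loss = ½ × 110.2 × 55.1 = $3036.01 thousand.

$3036.01 thousand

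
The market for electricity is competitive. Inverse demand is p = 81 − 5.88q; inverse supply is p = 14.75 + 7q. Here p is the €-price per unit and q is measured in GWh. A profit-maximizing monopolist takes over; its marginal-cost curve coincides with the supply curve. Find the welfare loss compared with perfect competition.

Competitive equilibrium: 81 − 5.88q = 14.75 + 7q → q* = 5.1436, p* = 50.7554.
Marginal revenue: MR = 81 − 11.76q. Set MR = MC: 81 − 11.76q = 14.75 + 7q → q_m = 3.5314.
Price p_m = 81 − 5.88·3.5314 = 60.2354; MC(q_m) = 14.75 + 7·3.5314 = 39.4698.
Competitive q* = 5.1436, so Δq = 1.6122; wedge = 60.2354 − 39.4698 = 20.7656.
Welfare loss = ½ × 1.6122 × 20.7656 = €16.74.

€16.74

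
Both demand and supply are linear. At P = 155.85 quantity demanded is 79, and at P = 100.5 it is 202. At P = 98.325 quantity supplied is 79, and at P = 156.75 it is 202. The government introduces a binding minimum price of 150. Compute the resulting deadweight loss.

1119.05

Demand slope = (100.5 − 155.85)/(202 − 79) = −0.45, so P = 191.4 − 0.45Q.
Supply slope = (156.75 − 98.325)/(202 − 79) = 0.475, so P = 60.8 + 0.475Q.
Competitive equilibrium: 191.4 − 0.45Q = 60.8 + 0.475Q → Q* = 141.1892, P* = 127.8649.
At the floor P = 150, quantity demanded = (191.4 − 150)/0.45 = 92.
Sellers' marginal cost at Q' = 92: 60.8 + 0.475·92 = 104.5.
ΔQ = 141.1892 − 92 = 49.1892; wedge = 150 − 104.5 = 45.5.
DWL = ½ × 49.1892 × 45.5 = 1119.05.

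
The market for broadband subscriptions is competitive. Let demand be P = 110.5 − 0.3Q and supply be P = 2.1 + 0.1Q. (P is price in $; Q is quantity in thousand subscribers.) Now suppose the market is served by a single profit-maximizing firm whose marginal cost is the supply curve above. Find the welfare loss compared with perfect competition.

$2697.83 thousand

Competitive equilibrium: 110.5 − 0.3Q = 2.1 + 0.1Q → Q* = 271, P* = 29.2.
Marginal revenue: MR = 110.5 − 0.6Q. Set MR = MC: 110.5 − 0.6Q = 2.1 + 0.1Q → Q_m = 154.85714.
Price P_m = 110.5 − 0.3·154.85714 = 64.04286; MC(Q_m) = 2.1 + 0.1·154.85714 = 17.58571.
Competitive Q* = 271, so ΔQ = 116.14286; wedge = 64.04286 − 17.58571 = 46.45715.
Deadweight loss = ½ × 116.14286 × 46.45715 = $2697.83 thousand.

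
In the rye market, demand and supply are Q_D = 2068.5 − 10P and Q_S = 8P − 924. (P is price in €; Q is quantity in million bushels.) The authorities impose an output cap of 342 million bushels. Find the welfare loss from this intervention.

€460.80 million

In inverse form: demand P = 206.85 − 0.1Q, supply P = 115.5 + 0.125Q.
Competitive equilibrium: 206.85 − 0.1Q = 115.5 + 0.125Q → Q* = 406, P* = 166.25.
At Q = 342: demand price = 206.85 − 0.1·342 = 172.65; supply price = 115.5 + 0.125·342 = 158.25.
ΔQ = 406 − 342 = 64; wedge = 172.65 − 158.25 = 14.4.
DWL = ½ × 64 × 14.4 = €460.80 million.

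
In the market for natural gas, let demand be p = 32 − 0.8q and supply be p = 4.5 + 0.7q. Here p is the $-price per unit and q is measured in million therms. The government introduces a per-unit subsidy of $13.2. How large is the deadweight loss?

Competitive equilibrium: 32 − 0.8q = 4.5 + 0.7q → q* = 18.3333, p* = 17.3333.
The subsidy lowers effective supply by 13.2: p = 0.7q − 8.7.
New quantity: 32 − 0.8q = 0.7q − 8.7 → q' = 27.1333.
Overproduction Δq = 27.1333 − 18.3333 = 8.8; wedge = subsidy = 13.2.
DWL = ½ × 8.8 × 13.2 = $58.08 million.

$58.08 million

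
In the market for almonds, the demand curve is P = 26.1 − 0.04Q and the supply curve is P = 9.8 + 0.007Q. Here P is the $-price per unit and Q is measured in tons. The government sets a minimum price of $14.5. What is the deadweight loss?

$75.84

Competitive equilibrium: 26.1 − 0.04Q = 9.8 + 0.007Q → Q* = 346.8085, P* = 12.2277.
At the floor P = 14.5, quantity demanded = (26.1 − 14.5)/0.04 = 290.
Sellers' marginal cost at Q' = 290: 9.8 + 0.007·290 = 11.83.
ΔQ = 346.8085 − 290 = 56.8085; wedge = 14.5 − 11.83 = 2.67.
Welfare loss = ½ × 56.8085 × 2.67 = $75.84.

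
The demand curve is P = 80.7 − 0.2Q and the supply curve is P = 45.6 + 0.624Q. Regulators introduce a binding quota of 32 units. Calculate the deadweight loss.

Competitive equilibrium: 80.7 − 0.2Q = 45.6 + 0.624Q → Q* = 42.5971, P* = 72.1806.
At Q = 32: demand price = 80.7 − 0.2·32 = 74.3; supply price = 45.6 + 0.624·32 = 65.568.
ΔQ = 42.5971 − 32 = 10.5971; wedge = 74.3 − 65.568 = 8.732.
The triangle = ½ × 10.5971 × 8.732 = 46.27.

46.27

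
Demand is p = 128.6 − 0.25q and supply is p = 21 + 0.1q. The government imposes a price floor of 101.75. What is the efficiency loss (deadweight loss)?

7002

Competitive equilibrium: 128.6 − 0.25q = 21 + 0.1q → q* = 307.4286, p* = 51.7429.
At the floor p = 101.75, quantity demanded = (128.6 − 101.75)/0.25 = 107.4.
Sellers' marginal cost at q' = 107.4: 21 + 0.1·107.4 = 31.74.
Δq = 307.4286 − 107.4 = 200.0286; wedge = 101.75 − 31.74 = 70.01.
Welfare loss = ½ × 200.0286 × 70.01 = 7002.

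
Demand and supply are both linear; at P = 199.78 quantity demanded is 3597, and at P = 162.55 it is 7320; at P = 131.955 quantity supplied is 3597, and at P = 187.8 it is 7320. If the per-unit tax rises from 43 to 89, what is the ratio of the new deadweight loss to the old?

Demand slope = (162.55 − 199.78)/(7320 − 3597) = −0.01, so P = 235.75 − 0.01Q.
Supply slope = (187.8 − 131.955)/(7320 − 3597) = 0.015, so P = 78 + 0.015Q.
Competitive equilibrium: 235.75 − 0.01Q = 78 + 0.015Q → Q* = 6310, P* = 172.65.
For a per-unit tax t: ΔQ = t/0.025, so DWL = ½·t·(t/0.025) = t²/0.05.
At t = 43: DWL = 36980. At t = 89: DWL = 158420.
Ratio = (89/43)² = 4.284.

4.284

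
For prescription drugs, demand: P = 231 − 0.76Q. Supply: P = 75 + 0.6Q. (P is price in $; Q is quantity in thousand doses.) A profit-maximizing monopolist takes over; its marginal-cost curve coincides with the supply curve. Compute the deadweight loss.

$1149.84 thousand

Competitive equilibrium: 231 − 0.76Q = 75 + 0.6Q → Q* = 114.7059, P* = 143.8235.
Marginal revenue: MR = 231 − 1.52Q. Set MR = MC: 231 − 1.52Q = 75 + 0.6Q → Q_m = 73.5849.
Price P_m = 231 − 0.76·73.5849 = 175.0755; MC(Q_m) = 75 + 0.6·73.5849 = 119.1509.
Competitive Q* = 114.7059, so ΔQ = 41.121; wedge = 175.0755 − 119.1509 = 55.9246.
The triangle = ½ × 41.121 × 55.9246 = $1149.84 thousand.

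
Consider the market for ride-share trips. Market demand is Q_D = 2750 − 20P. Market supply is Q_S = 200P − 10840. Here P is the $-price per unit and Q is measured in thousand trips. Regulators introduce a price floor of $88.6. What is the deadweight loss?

In inverse form: demand P = 137.5 − 0.05Q, supply P = 54.2 + 0.005Q.
Competitive equilibrium: 137.5 − 0.05Q = 54.2 + 0.005Q → Q* = 1514.5455, P* = 61.7727.
At the floor P = 88.6, quantity demanded = (137.5 − 88.6)/0.05 = 978.
Sellers' marginal cost at Q' = 978: 54.2 + 0.005·978 = 59.09.
ΔQ = 1514.5455 − 978 = 536.5455; wedge = 88.6 − 59.09 = 29.51.
Welfare loss = ½ × 536.5455 × 29.51 = $7916.73 thousand.

$7916.73 thousand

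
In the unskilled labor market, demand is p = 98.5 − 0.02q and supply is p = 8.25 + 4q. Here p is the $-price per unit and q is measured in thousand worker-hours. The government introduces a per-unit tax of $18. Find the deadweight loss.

Competitive equilibrium: 98.5 − 0.02q = 8.25 + 4q → q* = 22.4502, p* = 98.051.
With the tax, the buyer price exceeds the seller price by 18: (98.5 − 0.02q) − (8.25 + 4q) = 18 → q' = 17.9726.
Δq = 22.4502 − 17.9726 = 4.4776; the wedge equals the tax, 18.
Welfare loss = ½ × 4.4776 × 18 = $40.30 thousand.

$40.30 thousand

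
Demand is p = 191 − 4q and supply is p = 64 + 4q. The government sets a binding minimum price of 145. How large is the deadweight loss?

76.56

Competitive equilibrium: 191 − 4q = 64 + 4q → q* = 15.875, p* = 127.5.
At the floor p = 145, quantity demanded = (191 − 145)/4 = 11.5.
Sellers' marginal cost at q' = 11.5: 64 + 4·11.5 = 110.
Δq = 15.875 − 11.5 = 4.375; wedge = 145 − 110 = 35.
Deadweight loss = ½ × 4.375 × 35 = 76.56.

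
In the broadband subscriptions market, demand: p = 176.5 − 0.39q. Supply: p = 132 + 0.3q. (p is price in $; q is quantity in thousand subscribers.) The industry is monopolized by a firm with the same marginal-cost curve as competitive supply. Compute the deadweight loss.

$187.12 thousand

Competitive equilibrium: 176.5 − 0.39q = 132 + 0.3q → q* = 64.4928, p* = 151.3478.
Marginal revenue: MR = 176.5 − 0.78q. Set MR = MC: 176.5 − 0.78q = 132 + 0.3q → q_m = 41.2037.
Price p_m = 176.5 − 0.39·41.2037 = 160.4306; MC(q_m) = 132 + 0.3·41.2037 = 144.3611.
Competitive q* = 64.4928, so Δq = 23.2891; wedge = 160.4306 − 144.3611 = 16.0695.
The triangle = ½ × 23.2891 × 16.0695 = $187.12 thousand.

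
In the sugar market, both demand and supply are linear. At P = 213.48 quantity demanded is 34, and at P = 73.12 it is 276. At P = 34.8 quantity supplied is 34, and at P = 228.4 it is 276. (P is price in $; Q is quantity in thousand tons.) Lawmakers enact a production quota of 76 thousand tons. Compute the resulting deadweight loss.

Demand slope = (73.12 − 213.48)/(276 − 34) = −0.58, so P = 233.2 − 0.58Q.
Supply slope = (228.4 − 34.8)/(276 − 34) = 0.8, so P = 7.6 + 0.8Q.
Competitive equilibrium: 233.2 − 0.58Q = 7.6 + 0.8Q → Q* = 163.4783, P* = 138.3826.
At Q = 76: demand price = 233.2 − 0.58·76 = 189.12; supply price = 7.6 + 0.8·76 = 68.4.
ΔQ = 163.4783 − 76 = 87.4783; wedge = 189.12 − 68.4 = 120.72.
DWL = ½ × 87.4783 × 120.72 = $5280.19 thousand.

$5280.19 thousand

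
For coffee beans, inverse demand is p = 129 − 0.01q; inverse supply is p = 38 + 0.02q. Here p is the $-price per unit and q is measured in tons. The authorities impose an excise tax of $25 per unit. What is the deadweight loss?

$10416.67

Competitive equilibrium: 129 − 0.01q = 38 + 0.02q → q* = 3033.3333, p* = 98.6667.
With the tax, the buyer price exceeds the seller price by 25: (129 − 0.01q) − (38 + 0.02q) = 25 → q' = 2200.
Δq = 3033.3333 − 2200 = 833.3333; the wedge equals the tax, 25.
Welfare loss = ½ × 833.3333 × 25 = $10416.67.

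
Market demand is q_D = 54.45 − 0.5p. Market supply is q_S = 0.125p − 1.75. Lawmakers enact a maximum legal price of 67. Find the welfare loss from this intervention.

41.04

In inverse form: demand p = 108.9 − 2q, supply p = 14 + 8q.
Competitive equilibrium: 108.9 − 2q = 14 + 8q → q* = 9.49, p* = 89.92.
At the ceiling p = 67, quantity supplied = (67 − 14)/8 = 6.625.
Willingness to pay at q' = 6.625: 108.9 − 2·6.625 = 95.65.
Δq = 9.49 − 6.625 = 2.865; wedge = 95.65 − 67 = 28.65.
The triangle = ½ × 2.865 × 28.65 = 41.04.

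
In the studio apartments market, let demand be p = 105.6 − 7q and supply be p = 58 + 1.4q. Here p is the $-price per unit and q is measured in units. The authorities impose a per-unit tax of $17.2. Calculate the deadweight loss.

$17.61

Competitive equilibrium: 105.6 − 7q = 58 + 1.4q → q* = 5.6667, p* = 65.9333.
With the tax, the buyer price exceeds the seller price by 17.2: (105.6 − 7q) − (58 + 1.4q) = 17.2 → q' = 3.619.
Δq = 5.6667 − 3.619 = 2.0477; the wedge equals the tax, 17.2.
Welfare loss = ½ × 2.0477 × 17.2 = $17.61.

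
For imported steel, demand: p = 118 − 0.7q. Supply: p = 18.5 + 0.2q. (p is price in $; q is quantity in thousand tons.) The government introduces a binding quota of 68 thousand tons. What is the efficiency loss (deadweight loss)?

$814.94 thousand

Competitive equilibrium: 118 − 0.7q = 18.5 + 0.2q → q* = 110.5556, p* = 40.6111.
At q = 68: demand price = 118 − 0.7·68 = 70.4; supply price = 18.5 + 0.2·68 = 32.1.
Δq = 110.5556 − 68 = 42.5556; wedge = 70.4 − 32.1 = 38.3.
Deadweight loss = ½ × 42.5556 × 38.3 = $814.94 thousand.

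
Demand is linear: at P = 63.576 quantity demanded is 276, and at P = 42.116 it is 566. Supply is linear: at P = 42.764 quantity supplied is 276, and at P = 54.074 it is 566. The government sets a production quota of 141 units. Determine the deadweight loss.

Demand slope = (42.116 − 63.576)/(566 − 276) = −0.074, so P = 84 − 0.074Q.
Supply slope = (54.074 − 42.764)/(566 − 276) = 0.039, so P = 32 + 0.039Q.
Competitive equilibrium: 84 − 0.074Q = 32 + 0.039Q → Q* = 460.177, P* = 49.9469.
At Q = 141: demand price = 84 − 0.074·141 = 73.566; supply price = 32 + 0.039·141 = 37.499.
ΔQ = 460.177 − 141 = 319.177; wedge = 73.566 − 37.499 = 36.067.
DWL = ½ × 319.177 × 36.067 = 5755.88.

5755.88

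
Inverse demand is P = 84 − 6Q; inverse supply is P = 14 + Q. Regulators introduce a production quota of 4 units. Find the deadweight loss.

Competitive equilibrium: 84 − 6Q = 14 + Q → Q* = 10, P* = 24.
At Q = 4: demand price = 84 − 6·4 = 60; supply price = 14 + 1·4 = 18.
ΔQ = 10 − 4 = 6; wedge = 60 − 18 = 42.
The triangle = ½ × 6 × 42 = 126.

126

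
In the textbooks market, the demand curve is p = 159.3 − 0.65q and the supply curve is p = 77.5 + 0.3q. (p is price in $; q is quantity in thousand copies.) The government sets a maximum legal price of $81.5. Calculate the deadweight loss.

Competitive equilibrium: 159.3 − 0.65q = 77.5 + 0.3q → q* = 86.10526, p* = 103.33158.
At the ceiling p = 81.5, quantity supplied = (81.5 − 77.5)/0.3 = 13.33333.
Willingness to pay at q' = 13.33333: 159.3 − 0.65·13.33333 = 150.63334.
Δq = 86.10526 − 13.33333 = 72.77193; wedge = 150.63334 − 81.5 = 69.13334.
The triangle = ½ × 72.77193 × 69.13334 = $2515.48 thousand.

$2515.48 thousand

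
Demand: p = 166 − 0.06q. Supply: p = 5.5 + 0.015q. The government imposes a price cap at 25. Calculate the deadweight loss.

26460

Competitive equilibrium: 166 − 0.06q = 5.5 + 0.015q → q* = 2140, p* = 37.6.
At the ceiling p = 25, quantity supplied = (25 − 5.5)/0.015 = 1300.
Willingness to pay at q' = 1300: 166 − 0.06·1300 = 88.
Δq = 2140 − 1300 = 840; wedge = 88 − 25 = 63.
Deadweight loss = ½ × 840 × 63 = 26460.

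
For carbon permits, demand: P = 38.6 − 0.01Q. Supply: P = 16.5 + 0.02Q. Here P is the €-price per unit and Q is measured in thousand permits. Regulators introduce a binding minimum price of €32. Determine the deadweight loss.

Competitive equilibrium: 38.6 − 0.01Q = 16.5 + 0.02Q → Q* = 736.6667, P* = 31.2333.
At the floor P = 32, quantity demanded = (38.6 − 32)/0.01 = 660.
Sellers' marginal cost at Q' = 660: 16.5 + 0.02·660 = 29.7.
ΔQ = 736.6667 − 660 = 76.6667; wedge = 32 − 29.7 = 2.3.
Welfare loss = ½ × 76.6667 × 2.3 = €88.17 thousand.

€88.17 thousand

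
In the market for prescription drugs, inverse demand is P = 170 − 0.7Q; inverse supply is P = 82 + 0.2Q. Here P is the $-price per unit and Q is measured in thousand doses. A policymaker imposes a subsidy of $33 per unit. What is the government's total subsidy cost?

Competitive equilibrium: 170 − 0.7Q = 82 + 0.2Q → Q* = 97.7778, P* = 101.5556.
The subsidy lowers effective supply by 33: P = 49 + 0.2Q.
New quantity: 170 − 0.7Q = 49 + 0.2Q → Q' = 134.4444.
Total subsidy cost = 33 × 134.4444 = $4436.67 thousand.

$4436.67 thousand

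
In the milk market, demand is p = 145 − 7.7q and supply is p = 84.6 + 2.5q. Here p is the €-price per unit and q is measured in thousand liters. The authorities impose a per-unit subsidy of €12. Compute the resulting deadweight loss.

Competitive equilibrium: 145 − 7.7q = 84.6 + 2.5q → q* = 5.9216, p* = 99.4039.
The subsidy lowers effective supply by 12: p = 72.6 + 2.5q.
New quantity: 145 − 7.7q = 72.6 + 2.5q → q' = 7.098.
Overproduction Δq = 7.098 − 5.9216 = 1.1764; wedge = subsidy = 12.
The triangle = ½ × 1.1764 × 12 = €7.06 thousand.

€7.06 thousand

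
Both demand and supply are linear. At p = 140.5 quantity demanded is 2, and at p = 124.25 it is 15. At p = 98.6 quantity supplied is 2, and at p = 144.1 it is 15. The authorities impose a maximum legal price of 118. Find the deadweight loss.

Demand slope = (124.25 − 140.5)/(15 − 2) = −1.25, so p = 143 − 1.25q.
Supply slope = (144.1 − 98.6)/(15 − 2) = 3.5, so p = 91.6 + 3.5q.
Competitive equilibrium: 143 − 1.25q = 91.6 + 3.5q → q* = 10.8211, p* = 129.4737.
At the ceiling p = 118, quantity supplied = (118 − 91.6)/3.5 = 7.5429.
Willingness to pay at q' = 7.5429: 143 − 1.25·7.5429 = 133.5714.
Δq = 10.8211 − 7.5429 = 3.2782; wedge = 133.5714 − 118 = 15.5714.
Deadweight loss = ½ × 3.2782 × 15.5714 = 25.52.

25.52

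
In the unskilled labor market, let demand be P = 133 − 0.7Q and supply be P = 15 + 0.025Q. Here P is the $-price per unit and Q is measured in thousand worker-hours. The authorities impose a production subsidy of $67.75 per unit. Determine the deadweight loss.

Competitive equilibrium: 133 − 0.7Q = 15 + 0.025Q → Q* = 162.7586, P* = 19.069.
The subsidy lowers effective supply by 67.75: P = 0.025Q − 52.75.
New quantity: 133 − 0.7Q = 0.025Q − 52.75 → Q' = 256.2069.
Overproduction ΔQ = 256.2069 − 162.7586 = 93.4483; wedge = subsidy = 67.75.
Welfare loss = ½ × 93.4483 × 67.75 = $3165.56 thousand.

$3165.56 thousand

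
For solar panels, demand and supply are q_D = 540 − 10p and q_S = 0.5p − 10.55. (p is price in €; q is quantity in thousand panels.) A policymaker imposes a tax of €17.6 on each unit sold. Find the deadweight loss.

In inverse form: demand p = 54 − 0.1q, supply p = 21.1 + 2q.
Competitive equilibrium: 54 − 0.1q = 21.1 + 2q → q* = 15.6667, p* = 52.4333.
With the tax, the buyer price exceeds the seller price by 17.6: (54 − 0.1q) − (21.1 + 2q) = 17.6 → q' = 7.2857.
Δq = 15.6667 − 7.2857 = 8.381; the wedge equals the tax, 17.6.
Deadweight loss = ½ × 8.381 × 17.6 = €73.75 thousand.

€73.75 thousand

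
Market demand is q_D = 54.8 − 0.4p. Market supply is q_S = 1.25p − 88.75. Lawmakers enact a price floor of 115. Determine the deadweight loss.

206.976

In inverse form: demand p = 137 − 2.5q, supply p = 71 + 0.8q.
Competitive equilibrium: 137 − 2.5q = 71 + 0.8q → q* = 20, p* = 87.
At the floor p = 115, quantity demanded = (137 − 115)/2.5 = 8.8.
Sellers' marginal cost at q' = 8.8: 71 + 0.8·8.8 = 78.04.
Δq = 20 − 8.8 = 11.2; wedge = 115 − 78.04 = 36.96.
DWL = ½ × 11.2 × 36.96 = 206.976.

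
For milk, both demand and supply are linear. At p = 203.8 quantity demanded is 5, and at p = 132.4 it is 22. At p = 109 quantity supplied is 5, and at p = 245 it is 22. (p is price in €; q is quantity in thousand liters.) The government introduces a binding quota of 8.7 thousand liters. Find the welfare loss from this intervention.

Demand slope = (132.4 − 203.8)/(22 − 5) = −4.2, so p = 224.8 − 4.2q.
Supply slope = (245 − 109)/(22 − 5) = 8, so p = 69 + 8q.
Competitive equilibrium: 224.8 − 4.2q = 69 + 8q → q* = 12.7705, p* = 171.1639.
At q = 8.7: demand price = 224.8 − 4.2·8.7 = 188.26; supply price = 69 + 8·8.7 = 138.6.
Δq = 12.7705 − 8.7 = 4.0705; wedge = 188.26 − 138.6 = 49.66.
DWL = ½ × 4.0705 × 49.66 = €101.07 thousand.

€101.07 thousand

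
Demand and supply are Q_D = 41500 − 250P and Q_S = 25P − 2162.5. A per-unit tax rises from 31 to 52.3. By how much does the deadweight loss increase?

In inverse form: demand P = 166 − 0.004Q, supply P = 86.5 + 0.04Q.
Competitive equilibrium: 166 − 0.004Q = 86.5 + 0.04Q → Q* = 1806.8182, P* = 158.7727.
For a per-unit tax t: ΔQ = t/0.044, so DWL = ½·t·(t/0.044) = t²/0.088.
At t = 31: DWL = 10920.455. At t = 52.3: DWL = 31082.841.
Increase = 31082.841 − 10920.455 = 20162.39.

20162.39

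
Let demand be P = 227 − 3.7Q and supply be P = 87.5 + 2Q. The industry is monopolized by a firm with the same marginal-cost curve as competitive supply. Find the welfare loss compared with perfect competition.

Competitive equilibrium: 227 − 3.7Q = 87.5 + 2Q → Q* = 24.4737, P* = 136.4474.
Marginal revenue: MR = 227 − 7.4Q. Set MR = MC: 227 − 7.4Q = 87.5 + 2Q → Q_m = 14.8404.
Price P_m = 227 − 3.7·14.8404 = 172.0905; MC(Q_m) = 87.5 + 2·14.8404 = 117.1808.
Competitive Q* = 24.4737, so ΔQ = 9.6333; wedge = 172.0905 − 117.1808 = 54.9097.
Welfare loss = ½ × 9.6333 × 54.9097 = 264.48.

264.48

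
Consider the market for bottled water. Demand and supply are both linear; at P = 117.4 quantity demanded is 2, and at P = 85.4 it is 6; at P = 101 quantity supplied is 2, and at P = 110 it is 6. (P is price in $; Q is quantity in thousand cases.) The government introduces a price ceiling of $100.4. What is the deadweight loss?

Demand slope = (85.4 − 117.4)/(6 − 2) = −8, so P = 133.4 − 8Q.
Supply slope = (110 − 101)/(6 − 2) = 2.25, so P = 96.5 + 2.25Q.
Competitive equilibrium: 133.4 − 8Q = 96.5 + 2.25Q → Q* = 3.6, P* = 104.6.
At the ceiling P = 100.4, quantity supplied = (100.4 − 96.5)/2.25 = 1.7333.
Willingness to pay at Q' = 1.7333: 133.4 − 8·1.7333 = 119.5336.
ΔQ = 3.6 − 1.7333 = 1.8667; wedge = 119.5336 − 100.4 = 19.1336.
The triangle = ½ × 1.8667 × 19.1336 = $17.86 thousand.

$17.86 thousand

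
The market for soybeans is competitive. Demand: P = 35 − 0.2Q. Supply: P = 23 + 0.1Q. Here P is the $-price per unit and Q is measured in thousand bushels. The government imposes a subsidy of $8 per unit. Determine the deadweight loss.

Competitive equilibrium: 35 − 0.2Q = 23 + 0.1Q → Q* = 40, P* = 27.
The subsidy lowers effective supply by 8: P = 15 + 0.1Q.
New quantity: 35 − 0.2Q = 15 + 0.1Q → Q' = 66.6667.
Overproduction ΔQ = 66.6667 − 40 = 26.6667; wedge = subsidy = 8.
Deadweight loss = ½ × 26.6667 × 8 = $106.67 thousand.

$106.67 thousand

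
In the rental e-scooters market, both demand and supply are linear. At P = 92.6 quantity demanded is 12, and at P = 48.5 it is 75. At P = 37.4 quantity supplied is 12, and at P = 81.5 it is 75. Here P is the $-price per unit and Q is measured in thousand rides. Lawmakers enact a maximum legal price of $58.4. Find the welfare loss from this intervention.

$62.23 thousand

Demand slope = (48.5 − 92.6)/(75 − 12) = −0.7, so P = 101 − 0.7Q.
Supply slope = (81.5 − 37.4)/(75 − 12) = 0.7, so P = 29 + 0.7Q.
Competitive equilibrium: 101 − 0.7Q = 29 + 0.7Q → Q* = 51.4286, P* = 65.
At the ceiling P = 58.4, quantity supplied = (58.4 − 29)/0.7 = 42.
Willingness to pay at Q' = 42: 101 − 0.7·42 = 71.6.
ΔQ = 51.4286 − 42 = 9.4286; wedge = 71.6 − 58.4 = 13.2.
Welfare loss = ½ × 9.4286 × 13.2 = $62.23 thousand.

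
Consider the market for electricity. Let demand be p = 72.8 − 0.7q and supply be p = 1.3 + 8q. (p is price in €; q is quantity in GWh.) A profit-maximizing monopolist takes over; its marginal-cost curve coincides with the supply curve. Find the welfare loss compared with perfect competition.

€1.63

Competitive equilibrium: 72.8 − 0.7q = 1.3 + 8q → q* = 8.2184, p* = 67.0471.
Marginal revenue: MR = 72.8 − 1.4q. Set MR = MC: 72.8 − 1.4q = 1.3 + 8q → q_m = 7.6064.
Price p_m = 72.8 − 0.7·7.6064 = 67.4755; MC(q_m) = 1.3 + 8·7.6064 = 62.1512.
Competitive q* = 8.2184, so Δq = 0.612; wedge = 67.4755 − 62.1512 = 5.3243.
Welfare loss = ½ × 0.612 × 5.3243 = €1.63.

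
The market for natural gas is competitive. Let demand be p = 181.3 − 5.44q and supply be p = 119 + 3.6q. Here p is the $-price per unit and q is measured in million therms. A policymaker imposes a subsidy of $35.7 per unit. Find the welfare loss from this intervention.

$70.49 million

Competitive equilibrium: 181.3 − 5.44q = 119 + 3.6q → q* = 6.8916, p* = 143.8097.
The subsidy lowers effective supply by 35.7: p = 83.3 + 3.6q.
New quantity: 181.3 − 5.44q = 83.3 + 3.6q → q' = 10.8407.
Overproduction Δq = 10.8407 − 6.8916 = 3.9491; wedge = subsidy = 35.7.
The triangle = ½ × 3.9491 × 35.7 = $70.49 million.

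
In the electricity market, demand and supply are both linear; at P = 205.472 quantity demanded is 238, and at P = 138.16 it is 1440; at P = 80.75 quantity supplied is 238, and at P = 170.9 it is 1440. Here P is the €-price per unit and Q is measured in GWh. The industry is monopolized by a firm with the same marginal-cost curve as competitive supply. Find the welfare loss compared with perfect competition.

€8319.24

Demand slope = (138.16 − 205.472)/(1440 − 238) = −0.056, so P = 218.8 − 0.056Q.
Supply slope = (170.9 − 80.75)/(1440 − 238) = 0.075, so P = 62.9 + 0.075Q.
Competitive equilibrium: 218.8 − 0.056Q = 62.9 + 0.075Q → Q* = 1190.07634, P* = 152.15573.
Marginal revenue: MR = 218.8 − 0.112Q. Set MR = MC: 218.8 − 0.112Q = 62.9 + 0.075Q → Q_m = 833.68984.
Price P_m = 218.8 − 0.056·833.68984 = 172.11337; MC(Q_m) = 62.9 + 0.075·833.68984 = 125.42674.
Competitive Q* = 1190.07634, so ΔQ = 356.3865; wedge = 172.11337 − 125.42674 = 46.68663.
Welfare loss = ½ × 356.3865 × 46.68663 = €8319.24.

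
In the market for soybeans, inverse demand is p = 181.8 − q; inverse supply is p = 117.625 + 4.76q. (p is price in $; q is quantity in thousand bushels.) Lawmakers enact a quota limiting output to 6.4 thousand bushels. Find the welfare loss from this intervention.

$64.75 thousand

Competitive equilibrium: 181.8 − q = 117.625 + 4.76q → q* = 11.1415, p* = 170.6585.
At q = 6.4: demand price = 181.8 − 1·6.4 = 175.4; supply price = 117.625 + 4.76·6.4 = 148.089.
Δq = 11.1415 − 6.4 = 4.7415; wedge = 175.4 − 148.089 = 27.311.
DWL = ½ × 4.7415 × 27.311 = $64.75 thousand.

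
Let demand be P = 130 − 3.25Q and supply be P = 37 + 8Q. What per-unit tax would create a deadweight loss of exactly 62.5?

37.5

Competitive equilibrium: 130 − 3.25Q = 37 + 8Q → Q* = 8.2667, P* = 103.1333.
A tax t gives ΔQ = t/11.25 and wedge t, so DWL = t²/22.5.
t²/22.5 = 62.5 → t² = 1406.25 → t = 37.5.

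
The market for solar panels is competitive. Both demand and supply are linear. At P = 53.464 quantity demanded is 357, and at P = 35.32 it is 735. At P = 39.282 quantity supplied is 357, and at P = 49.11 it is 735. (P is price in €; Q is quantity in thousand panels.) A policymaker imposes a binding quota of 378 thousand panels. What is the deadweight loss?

€1077.48 thousand

Demand slope = (35.32 − 53.464)/(735 − 357) = −0.048, so P = 70.6 − 0.048Q.
Supply slope = (49.11 − 39.282)/(735 − 357) = 0.026, so P = 30 + 0.026Q.
Competitive equilibrium: 70.6 − 0.048Q = 30 + 0.026Q → Q* = 548.6486, P* = 44.2649.
At Q = 378: demand price = 70.6 − 0.048·378 = 52.456; supply price = 30 + 0.026·378 = 39.828.
ΔQ = 548.6486 − 378 = 170.6486; wedge = 52.456 − 39.828 = 12.628.
Welfare loss = ½ × 170.6486 × 12.628 = €1077.48 thousand.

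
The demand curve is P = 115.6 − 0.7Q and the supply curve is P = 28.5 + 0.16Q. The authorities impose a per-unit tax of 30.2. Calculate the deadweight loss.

Competitive equilibrium: 115.6 − 0.7Q = 28.5 + 0.16Q → Q* = 101.2791, P* = 44.7047.
With the tax, the buyer price exceeds the seller price by 30.2: (115.6 − 0.7Q) − (28.5 + 0.16Q) = 30.2 → Q' = 66.1628.
ΔQ = 101.2791 − 66.1628 = 35.1163; the wedge equals the tax, 30.2.
Welfare loss = ½ × 35.1163 × 30.2 = 530.26.

530.26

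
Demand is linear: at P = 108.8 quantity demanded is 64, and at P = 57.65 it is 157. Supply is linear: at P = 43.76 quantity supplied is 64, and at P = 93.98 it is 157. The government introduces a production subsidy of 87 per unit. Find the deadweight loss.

3472.02

Demand slope = (57.65 − 108.8)/(157 − 64) = −0.55, so P = 144 − 0.55Q.
Supply slope = (93.98 − 43.76)/(157 − 64) = 0.54, so P = 9.2 + 0.54Q.
Competitive equilibrium: 144 − 0.55Q = 9.2 + 0.54Q → Q* = 123.6697, P* = 75.9817.
The subsidy lowers effective supply by 87: P = 0.54Q − 77.8.
New quantity: 144 − 0.55Q = 0.54Q − 77.8 → Q' = 203.4862.
Overproduction ΔQ = 203.4862 − 123.6697 = 79.8165; wedge = subsidy = 87.
DWL = ½ × 79.8165 × 87 = 3472.02.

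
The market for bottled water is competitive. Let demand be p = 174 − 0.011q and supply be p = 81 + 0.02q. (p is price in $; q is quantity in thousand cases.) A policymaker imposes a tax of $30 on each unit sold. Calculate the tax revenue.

Competitive equilibrium: 174 − 0.011q = 81 + 0.02q → q* = 3000, p* = 141.
With the tax, the buyer price exceeds the seller price by 30: (174 − 0.011q) − (81 + 0.02q) = 30 → q' = 2032.2581.
Tax revenue = 30 × 2032.2581 = $60967.74 thousand.

$60967.74 thousand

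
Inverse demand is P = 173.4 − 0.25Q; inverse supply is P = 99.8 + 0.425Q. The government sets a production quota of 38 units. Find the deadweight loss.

1703.11

Competitive equilibrium: 173.4 − 0.25Q = 99.8 + 0.425Q → Q* = 109.037, P* = 146.1407.
At Q = 38: demand price = 173.4 − 0.25·38 = 163.9; supply price = 99.8 + 0.425·38 = 115.95.
ΔQ = 109.037 − 38 = 71.037; wedge = 163.9 − 115.95 = 47.95.
DWL = ½ × 71.037 × 47.95 = 1703.11.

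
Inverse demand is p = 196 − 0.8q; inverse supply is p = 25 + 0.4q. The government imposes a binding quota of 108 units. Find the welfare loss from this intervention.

714.15

Competitive equilibrium: 196 − 0.8q = 25 + 0.4q → q* = 142.5, p* = 82.
At q = 108: demand price = 196 − 0.8·108 = 109.6; supply price = 25 + 0.4·108 = 68.2.
Δq = 142.5 − 108 = 34.5; wedge = 109.6 − 68.2 = 41.4.
Welfare loss = ½ × 34.5 × 41.4 = 714.15.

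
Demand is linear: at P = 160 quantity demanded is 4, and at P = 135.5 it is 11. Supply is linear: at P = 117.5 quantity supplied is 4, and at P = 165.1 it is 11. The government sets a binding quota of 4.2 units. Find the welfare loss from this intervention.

79.39

Demand slope = (135.5 − 160)/(11 − 4) = −3.5, so P = 174 − 3.5Q.
Supply slope = (165.1 − 117.5)/(11 − 4) = 6.8, so P = 90.3 + 6.8Q.
Competitive equilibrium: 174 − 3.5Q = 90.3 + 6.8Q → Q* = 8.1262, P* = 145.5583.
At Q = 4.2: demand price = 174 − 3.5·4.2 = 159.3; supply price = 90.3 + 6.8·4.2 = 118.86.
ΔQ = 8.1262 − 4.2 = 3.9262; wedge = 159.3 − 118.86 = 40.44.
Welfare loss = ½ × 3.9262 × 40.44 = 79.39.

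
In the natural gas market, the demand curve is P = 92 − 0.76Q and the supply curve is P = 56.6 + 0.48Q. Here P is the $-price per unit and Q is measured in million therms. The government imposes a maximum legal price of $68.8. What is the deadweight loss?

Competitive equilibrium: 92 − 0.76Q = 56.6 + 0.48Q → Q* = 28.5484, P* = 70.3032.
At the ceiling P = 68.8, quantity supplied = (68.8 − 56.6)/0.48 = 25.4167.
Willingness to pay at Q' = 25.4167: 92 − 0.76·25.4167 = 72.6833.
ΔQ = 28.5484 − 25.4167 = 3.1317; wedge = 72.6833 − 68.8 = 3.8833.
Deadweight loss = ½ × 3.1317 × 3.8833 = $6.08 million.

$6.08 million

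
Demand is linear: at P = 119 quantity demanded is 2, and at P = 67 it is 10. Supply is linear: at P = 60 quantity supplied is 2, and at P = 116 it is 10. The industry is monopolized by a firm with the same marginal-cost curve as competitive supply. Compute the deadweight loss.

28.93

Demand slope = (67 − 119)/(10 − 2) = −6.5, so P = 132 − 6.5Q.
Supply slope = (116 − 60)/(10 − 2) = 7, so P = 46 + 7Q.
Competitive equilibrium: 132 − 6.5Q = 46 + 7Q → Q* = 6.3704, P* = 90.5926.
Marginal revenue: MR = 132 − 13Q. Set MR = MC: 132 − 13Q = 46 + 7Q → Q_m = 4.3.
Price P_m = 132 − 6.5·4.3 = 104.05; MC(Q_m) = 46 + 7·4.3 = 76.1.
Competitive Q* = 6.3704, so ΔQ = 2.0704; wedge = 104.05 − 76.1 = 27.95.
DWL = ½ × 2.0704 × 27.95 = 28.93.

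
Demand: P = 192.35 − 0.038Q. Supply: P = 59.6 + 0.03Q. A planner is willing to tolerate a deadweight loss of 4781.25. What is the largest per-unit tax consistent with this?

25.5

Competitive equilibrium: 192.35 − 0.038Q = 59.6 + 0.03Q → Q* = 1952.2059, P* = 118.1662.
A tax t gives ΔQ = t/0.068 and wedge t, so DWL = t²/0.136.
t²/0.136 = 4781.25 → t² = 650.25 → t = 25.5.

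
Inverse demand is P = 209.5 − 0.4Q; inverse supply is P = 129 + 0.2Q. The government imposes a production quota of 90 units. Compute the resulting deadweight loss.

Competitive equilibrium: 209.5 − 0.4Q = 129 + 0.2Q → Q* = 134.1667, P* = 155.8333.
At Q = 90: demand price = 209.5 − 0.4·90 = 173.5; supply price = 129 + 0.2·90 = 147.
ΔQ = 134.1667 − 90 = 44.1667; wedge = 173.5 − 147 = 26.5.
DWL = ½ × 44.1667 × 26.5 = 585.21.

585.21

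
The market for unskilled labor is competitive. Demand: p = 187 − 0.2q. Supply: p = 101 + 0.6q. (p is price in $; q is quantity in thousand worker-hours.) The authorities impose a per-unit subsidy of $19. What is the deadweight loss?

$225.625 thousand

Competitive equilibrium: 187 − 0.2q = 101 + 0.6q → q* = 107.5, p* = 165.5.
The subsidy lowers effective supply by 19: p = 82 + 0.6q.
New quantity: 187 − 0.2q = 82 + 0.6q → q' = 131.25.
Overproduction Δq = 131.25 − 107.5 = 23.75; wedge = subsidy = 19.
Welfare loss = ½ × 23.75 × 19 = $225.625 thousand.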